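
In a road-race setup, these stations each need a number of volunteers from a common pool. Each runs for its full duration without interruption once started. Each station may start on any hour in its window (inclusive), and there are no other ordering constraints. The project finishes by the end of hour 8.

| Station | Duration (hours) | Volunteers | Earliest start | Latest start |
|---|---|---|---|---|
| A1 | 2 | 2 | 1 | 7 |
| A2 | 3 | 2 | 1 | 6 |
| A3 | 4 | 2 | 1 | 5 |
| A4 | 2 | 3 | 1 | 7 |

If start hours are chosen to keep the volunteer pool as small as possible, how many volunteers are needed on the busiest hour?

Early-start (A1@1, A2@1, A3@1, A4@1) gives peak 9: h1:9  h2:9  h3:4  h4:2  h5:0  h6:0  h7:0  h8:0.
Shift A3→3, A4→7.
Schedule A1@1, A2@1, A3@3, A4@7: h1:4  h2:4  h3:4  h4:2  h5:2  h6:2  h7:3  h8:3 — peak 4.

4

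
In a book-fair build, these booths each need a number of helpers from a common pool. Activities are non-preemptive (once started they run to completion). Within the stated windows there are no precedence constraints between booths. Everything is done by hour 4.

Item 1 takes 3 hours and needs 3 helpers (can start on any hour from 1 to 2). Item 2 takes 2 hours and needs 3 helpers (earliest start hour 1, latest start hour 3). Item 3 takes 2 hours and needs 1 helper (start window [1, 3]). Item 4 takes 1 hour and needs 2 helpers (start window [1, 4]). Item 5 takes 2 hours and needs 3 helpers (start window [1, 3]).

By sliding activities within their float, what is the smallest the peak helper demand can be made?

Early-start (Item 1@1, Item 2@1, Item 3@1, Item 4@1, Item 5@1) gives peak 12: h1:12  h2:10  h3:3  h4:0.
Shift Item 4→4, Item 5→3.
Schedule Item 1@1, Item 2@1, Item 3@1, Item 4@4, Item 5@3: h1:7  h2:7  h3:6  h4:5 — peak 7.
Total helper-hours = 25 over 4 hours ⇒ peak ≥ ⌈25/4⌉ = 7, so 7 is optimal.

7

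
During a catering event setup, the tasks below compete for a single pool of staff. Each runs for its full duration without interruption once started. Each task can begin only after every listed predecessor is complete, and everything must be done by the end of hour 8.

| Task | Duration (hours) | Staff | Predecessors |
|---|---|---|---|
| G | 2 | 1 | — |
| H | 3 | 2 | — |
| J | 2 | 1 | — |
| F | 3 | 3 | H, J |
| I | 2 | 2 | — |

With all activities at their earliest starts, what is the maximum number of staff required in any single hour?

Early-start schedule: G@1, H@1, J@1, F@4, I@1.
Load per hour: hour 1: 6, hour 2: 6, hour 3: 2, hour 4: 3, hour 5: 3, hour 6: 3, hour 7: 0, hour 8: 0.
Peak is 6.

6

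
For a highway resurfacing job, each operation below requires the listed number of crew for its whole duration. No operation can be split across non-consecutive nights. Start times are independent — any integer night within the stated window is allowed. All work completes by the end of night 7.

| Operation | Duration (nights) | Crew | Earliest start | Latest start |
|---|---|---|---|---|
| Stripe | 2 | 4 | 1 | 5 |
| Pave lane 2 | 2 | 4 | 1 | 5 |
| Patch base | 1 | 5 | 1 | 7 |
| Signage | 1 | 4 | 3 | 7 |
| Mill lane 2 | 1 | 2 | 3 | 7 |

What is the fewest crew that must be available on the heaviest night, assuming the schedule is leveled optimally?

Early-start (Stripe@1, Pave lane 2@1, Patch base@1, Signage@3, Mill lane 2@3) gives peak 13: n1:13  n2:8  n3:6  n4:0  n5:0  n6:0  n7:0.
Shift Pave lane 2→3, Patch base→5, Signage→6, Mill lane 2→7.
Schedule Stripe@1, Pave lane 2@3, Patch base@5, Signage@6, Mill lane 2@7: n1:4  n2:4  n3:4  n4:4  n5:5  n6:4  n7:2 — peak 5.

5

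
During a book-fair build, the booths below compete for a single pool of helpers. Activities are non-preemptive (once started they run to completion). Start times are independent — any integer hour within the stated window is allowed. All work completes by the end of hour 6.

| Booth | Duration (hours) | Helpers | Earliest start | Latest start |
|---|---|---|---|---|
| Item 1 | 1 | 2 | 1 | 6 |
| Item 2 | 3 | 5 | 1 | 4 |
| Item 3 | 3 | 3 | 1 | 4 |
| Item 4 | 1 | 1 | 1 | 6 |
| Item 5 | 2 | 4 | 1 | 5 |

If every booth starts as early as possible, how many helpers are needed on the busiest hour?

15

Early-start schedule: Item 1@1, Item 2@1, Item 3@1, Item 4@1, Item 5@1.
Load per hour: hour 1: 15, hour 2: 12, hour 3: 8, hour 4: 0, hour 5: 0, hour 6: 0.
Peak is 15.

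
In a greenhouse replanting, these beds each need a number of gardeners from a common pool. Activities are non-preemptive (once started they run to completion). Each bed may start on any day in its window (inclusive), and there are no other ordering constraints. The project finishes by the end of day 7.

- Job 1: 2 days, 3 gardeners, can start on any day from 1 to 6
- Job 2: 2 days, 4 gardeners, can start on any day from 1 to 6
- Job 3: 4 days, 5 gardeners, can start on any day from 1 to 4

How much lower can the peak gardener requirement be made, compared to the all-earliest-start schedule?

Early-start peak: d1:12  d2:12  d3:5  d4:5  d5:0  d6:0  d7:0 ⇒ 12.
Leveled (Job 1@1, Job 2@1, Job 3@3): d1:7  d2:7  d3:5  d4:5  d5:5  d6:5  d7:0 ⇒ 7.
Reduction 12 − 7 = 5.

5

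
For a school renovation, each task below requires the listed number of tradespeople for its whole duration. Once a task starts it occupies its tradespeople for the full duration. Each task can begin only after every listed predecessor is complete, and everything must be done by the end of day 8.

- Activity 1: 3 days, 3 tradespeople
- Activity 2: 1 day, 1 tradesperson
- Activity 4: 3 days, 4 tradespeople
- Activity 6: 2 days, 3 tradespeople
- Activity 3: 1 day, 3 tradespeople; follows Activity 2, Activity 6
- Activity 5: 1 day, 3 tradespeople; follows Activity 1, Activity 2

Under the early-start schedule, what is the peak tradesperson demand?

11

Early-start schedule: Activity 1@1, Activity 2@1, Activity 4@1, Activity 6@1, Activity 3@3, Activity 5@4.
Load per day: day 1: 11, day 2: 10, day 3: 10, day 4: 3, day 5: 0, day 6: 0, day 7: 0, day 8: 0.
Peak is 11.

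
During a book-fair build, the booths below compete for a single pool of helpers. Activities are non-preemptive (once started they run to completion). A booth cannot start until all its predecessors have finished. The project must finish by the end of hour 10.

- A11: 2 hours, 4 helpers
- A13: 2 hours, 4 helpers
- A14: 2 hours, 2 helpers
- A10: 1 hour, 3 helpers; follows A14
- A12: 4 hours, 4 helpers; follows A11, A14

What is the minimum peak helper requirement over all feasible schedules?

6

Early-start (A11@1, A13@1, A14@1, A10@3, A12@3) gives peak 10: h1:10  h2:10  h3:7  h4:4  h5:4  h6:4  h7:0  h8:0  h9:0  h10:0.
Shift A13→3, A10→5, A12→6.
Schedule A11@1, A13@3, A14@1, A10@5, A12@6: h1:6  h2:6  h3:4  h4:4  h5:3  h6:4  h7:4  h8:4  h9:4  h10:0 — peak 6.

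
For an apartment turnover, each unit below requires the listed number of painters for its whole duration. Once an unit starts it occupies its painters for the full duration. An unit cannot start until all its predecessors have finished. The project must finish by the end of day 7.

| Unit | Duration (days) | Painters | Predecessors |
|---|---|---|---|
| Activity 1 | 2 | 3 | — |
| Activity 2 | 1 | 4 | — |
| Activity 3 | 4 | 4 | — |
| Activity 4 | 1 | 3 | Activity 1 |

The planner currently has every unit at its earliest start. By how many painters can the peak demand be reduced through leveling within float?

4

Early-start peak: d1:11  d2:7  d3:7  d4:4  d5:0  d6:0  d7:0 ⇒ 11.
Leveled (Activity 1@1, Activity 2@1, Activity 3@2, Activity 4@3): d1:7  d2:7  d3:7  d4:4  d5:4  d6:0  d7:0 ⇒ 7.
Reduction 11 − 7 = 4.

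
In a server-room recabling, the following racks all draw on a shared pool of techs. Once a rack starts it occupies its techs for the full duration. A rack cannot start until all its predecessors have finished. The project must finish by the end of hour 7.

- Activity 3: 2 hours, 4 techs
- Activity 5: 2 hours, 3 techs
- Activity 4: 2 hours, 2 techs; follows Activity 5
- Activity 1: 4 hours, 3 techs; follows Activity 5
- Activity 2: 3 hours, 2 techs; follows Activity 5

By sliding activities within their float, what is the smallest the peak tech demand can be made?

7

Schedule Activity 3@1, Activity 5@1, Activity 4@3, Activity 1@3, Activity 2@3: h1:7  h2:7  h3:7  h4:7  h5:5  h6:3  h7:0 — peak 7.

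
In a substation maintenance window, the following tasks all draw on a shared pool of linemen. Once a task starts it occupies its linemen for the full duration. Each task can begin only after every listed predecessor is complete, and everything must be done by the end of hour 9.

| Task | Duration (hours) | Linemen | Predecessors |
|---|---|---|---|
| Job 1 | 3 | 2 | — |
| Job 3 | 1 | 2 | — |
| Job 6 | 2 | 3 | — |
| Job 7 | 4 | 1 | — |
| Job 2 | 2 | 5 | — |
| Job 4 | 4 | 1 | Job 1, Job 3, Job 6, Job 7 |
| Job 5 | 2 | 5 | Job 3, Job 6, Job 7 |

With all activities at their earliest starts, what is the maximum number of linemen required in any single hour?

13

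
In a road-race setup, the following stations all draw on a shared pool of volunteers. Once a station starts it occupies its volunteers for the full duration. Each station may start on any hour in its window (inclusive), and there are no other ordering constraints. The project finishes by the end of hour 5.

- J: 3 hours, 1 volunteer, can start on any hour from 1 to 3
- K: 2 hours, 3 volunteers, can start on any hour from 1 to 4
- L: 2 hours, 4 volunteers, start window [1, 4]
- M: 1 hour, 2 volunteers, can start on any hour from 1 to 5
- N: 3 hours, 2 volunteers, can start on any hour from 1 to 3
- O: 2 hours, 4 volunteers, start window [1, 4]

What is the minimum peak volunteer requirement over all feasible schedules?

7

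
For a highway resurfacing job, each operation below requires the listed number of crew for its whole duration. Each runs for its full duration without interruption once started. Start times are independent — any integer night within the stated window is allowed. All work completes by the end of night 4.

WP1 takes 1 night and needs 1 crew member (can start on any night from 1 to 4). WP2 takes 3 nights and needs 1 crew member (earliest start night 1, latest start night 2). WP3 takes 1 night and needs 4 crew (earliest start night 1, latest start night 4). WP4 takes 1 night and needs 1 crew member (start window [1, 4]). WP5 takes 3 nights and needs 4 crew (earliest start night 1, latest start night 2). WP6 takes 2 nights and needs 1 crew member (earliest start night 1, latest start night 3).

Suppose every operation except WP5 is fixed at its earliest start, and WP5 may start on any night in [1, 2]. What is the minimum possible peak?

8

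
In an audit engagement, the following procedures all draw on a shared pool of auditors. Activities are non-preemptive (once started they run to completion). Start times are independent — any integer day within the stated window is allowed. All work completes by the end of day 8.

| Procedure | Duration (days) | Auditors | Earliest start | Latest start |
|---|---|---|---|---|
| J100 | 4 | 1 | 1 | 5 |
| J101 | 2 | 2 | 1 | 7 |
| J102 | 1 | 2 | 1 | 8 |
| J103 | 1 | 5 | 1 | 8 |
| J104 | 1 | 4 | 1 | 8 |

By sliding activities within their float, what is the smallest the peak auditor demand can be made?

Early-start (J100@1, J101@1, J102@1, J103@1, J104@1) gives peak 14: d1:14  d2:3  d3:1  d4:1  d5:0  d6:0  d7:0  d8:0.
Shift J103→5, J104→3.
Schedule J100@1, J101@1, J102@1, J103@5, J104@3: d1:5  d2:3  d3:5  d4:1  d5:5  d6:0  d7:0  d8:0 — peak 5.

5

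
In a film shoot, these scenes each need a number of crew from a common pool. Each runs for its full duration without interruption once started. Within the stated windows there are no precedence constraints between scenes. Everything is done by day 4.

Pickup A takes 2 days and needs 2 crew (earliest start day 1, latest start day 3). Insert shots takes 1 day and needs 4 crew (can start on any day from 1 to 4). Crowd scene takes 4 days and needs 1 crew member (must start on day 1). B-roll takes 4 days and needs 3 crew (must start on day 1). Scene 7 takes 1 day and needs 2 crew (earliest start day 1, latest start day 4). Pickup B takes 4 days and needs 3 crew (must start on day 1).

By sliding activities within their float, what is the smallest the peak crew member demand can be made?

11

Early-start (Pickup A@1, Insert shots@1, Crowd scene@1, B-roll@1, Scene 7@1, Pickup B@1) gives peak 15: d1:15  d2:9  d3:7  d4:7.
Shift Insert shots→3.
Schedule Pickup A@1, Insert shots@3, Crowd scene@1, B-roll@1, Scene 7@1, Pickup B@1: d1:11  d2:9  d3:11  d4:7 — peak 11.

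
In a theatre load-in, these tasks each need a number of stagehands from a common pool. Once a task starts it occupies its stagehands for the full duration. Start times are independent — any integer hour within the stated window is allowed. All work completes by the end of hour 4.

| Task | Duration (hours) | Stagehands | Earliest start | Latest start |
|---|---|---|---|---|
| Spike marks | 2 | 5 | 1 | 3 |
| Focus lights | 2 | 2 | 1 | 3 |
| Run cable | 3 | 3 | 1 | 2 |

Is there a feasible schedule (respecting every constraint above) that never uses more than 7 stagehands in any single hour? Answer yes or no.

no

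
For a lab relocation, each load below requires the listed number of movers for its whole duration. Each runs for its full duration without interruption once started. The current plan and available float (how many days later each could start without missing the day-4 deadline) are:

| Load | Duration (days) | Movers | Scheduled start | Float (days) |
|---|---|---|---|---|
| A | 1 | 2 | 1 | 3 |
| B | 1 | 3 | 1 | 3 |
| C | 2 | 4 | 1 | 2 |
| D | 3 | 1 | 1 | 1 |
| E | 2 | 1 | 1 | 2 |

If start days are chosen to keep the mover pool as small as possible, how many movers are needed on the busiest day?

5

Early-start (A@1, B@1, C@1, D@1, E@1) gives peak 11: d1:11  d2:6  d3:1  d4:0.
Shift B→2, C→3.
Schedule A@1, B@2, C@3, D@1, E@1: d1:4  d2:5  d3:5  d4:4 — peak 5.
Total mover-days = 18 over 4 days ⇒ peak ≥ ⌈18/4⌉ = 5, so 5 is optimal.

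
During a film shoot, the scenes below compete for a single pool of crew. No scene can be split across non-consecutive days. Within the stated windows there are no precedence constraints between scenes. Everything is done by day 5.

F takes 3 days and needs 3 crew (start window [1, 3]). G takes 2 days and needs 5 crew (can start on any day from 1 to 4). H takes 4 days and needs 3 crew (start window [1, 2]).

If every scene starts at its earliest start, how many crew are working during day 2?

At early start, day 2 has: F, G, H.
Demand: 3 + 5 + 3 = 11.

11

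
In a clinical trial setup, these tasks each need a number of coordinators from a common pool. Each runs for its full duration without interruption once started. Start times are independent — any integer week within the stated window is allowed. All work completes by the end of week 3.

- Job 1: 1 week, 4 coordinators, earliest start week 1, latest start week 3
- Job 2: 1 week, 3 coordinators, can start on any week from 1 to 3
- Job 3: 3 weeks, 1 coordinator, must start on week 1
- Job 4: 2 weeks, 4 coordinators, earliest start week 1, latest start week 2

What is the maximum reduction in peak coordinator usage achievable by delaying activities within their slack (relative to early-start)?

Early-start peak: w1:12  w2:5  w3:1 ⇒ 12.
Leveled (Job 1@1, Job 2@1, Job 3@1, Job 4@2): w1:8  w2:5  w3:5 ⇒ 8.
Reduction 12 − 8 = 4.

4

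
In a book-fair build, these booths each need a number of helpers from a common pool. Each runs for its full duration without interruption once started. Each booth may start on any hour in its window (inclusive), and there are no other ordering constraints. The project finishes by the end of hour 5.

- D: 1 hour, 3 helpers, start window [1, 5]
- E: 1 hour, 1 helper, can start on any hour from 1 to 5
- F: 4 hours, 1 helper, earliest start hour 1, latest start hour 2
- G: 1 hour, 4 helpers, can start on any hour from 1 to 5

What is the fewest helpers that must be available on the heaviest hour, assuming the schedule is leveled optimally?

Early-start (D@1, E@1, F@1, G@1) gives peak 9: h1:9  h2:1  h3:1  h4:1  h5:0.
Shift E→2, G→5.
Schedule D@1, E@2, F@1, G@5: h1:4  h2:2  h3:1  h4:1  h5:4 — peak 4.

4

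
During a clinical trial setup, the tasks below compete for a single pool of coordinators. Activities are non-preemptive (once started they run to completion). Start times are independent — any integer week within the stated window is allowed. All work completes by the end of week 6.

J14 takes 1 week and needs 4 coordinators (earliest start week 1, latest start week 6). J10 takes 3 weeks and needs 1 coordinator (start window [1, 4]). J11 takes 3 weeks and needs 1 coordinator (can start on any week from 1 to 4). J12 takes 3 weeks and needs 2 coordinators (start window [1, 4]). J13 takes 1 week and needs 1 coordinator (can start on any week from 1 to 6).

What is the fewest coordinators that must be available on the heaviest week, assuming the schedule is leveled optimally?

4

Early-start (J14@1, J10@1, J11@1, J12@1, J13@1) gives peak 9: w1:9  w2:4  w3:4  w4:0  w5:0  w6:0.
Shift J10→2, J11→2, J12→2, J13→5.
Schedule J14@1, J10@2, J11@2, J12@2, J13@5: w1:4  w2:4  w3:4  w4:4  w5:1  w6:0 — peak 4.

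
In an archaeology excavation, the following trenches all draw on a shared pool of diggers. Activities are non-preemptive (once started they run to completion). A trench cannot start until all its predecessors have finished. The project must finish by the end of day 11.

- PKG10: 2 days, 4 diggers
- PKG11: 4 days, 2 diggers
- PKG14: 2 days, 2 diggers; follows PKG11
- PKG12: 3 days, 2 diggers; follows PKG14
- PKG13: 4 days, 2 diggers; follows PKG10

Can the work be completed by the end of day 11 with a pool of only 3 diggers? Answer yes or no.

no

Total digger-days = 34; over 11 days the average is 34/11 > 3, so some day must exceed 3.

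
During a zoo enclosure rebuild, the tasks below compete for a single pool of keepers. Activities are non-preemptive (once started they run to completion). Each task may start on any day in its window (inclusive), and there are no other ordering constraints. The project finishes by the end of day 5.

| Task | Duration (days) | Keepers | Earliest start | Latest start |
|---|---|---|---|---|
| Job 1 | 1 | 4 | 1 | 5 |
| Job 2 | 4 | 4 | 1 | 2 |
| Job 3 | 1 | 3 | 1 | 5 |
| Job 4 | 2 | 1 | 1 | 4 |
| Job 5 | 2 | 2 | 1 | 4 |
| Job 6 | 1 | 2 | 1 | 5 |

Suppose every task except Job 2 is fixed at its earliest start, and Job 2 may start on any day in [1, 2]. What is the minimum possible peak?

12

Job 2@1: d1:16  d2:7  d3:4  d4:4  d5:0 → peak 16
Job 2@2: d1:12  d2:7  d3:4  d4:4  d5:4 → peak 12
Best is Job 2@2, peak 12.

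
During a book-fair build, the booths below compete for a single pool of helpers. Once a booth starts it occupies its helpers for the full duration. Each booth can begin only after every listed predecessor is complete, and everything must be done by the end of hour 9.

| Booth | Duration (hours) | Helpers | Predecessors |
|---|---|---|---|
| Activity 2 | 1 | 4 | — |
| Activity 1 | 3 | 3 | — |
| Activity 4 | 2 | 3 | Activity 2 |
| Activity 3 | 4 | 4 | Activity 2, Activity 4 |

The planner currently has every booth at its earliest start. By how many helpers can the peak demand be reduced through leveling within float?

Early-start peak: h1:7  h2:6  h3:6  h4:4  h5:4  h6:4  h7:4  h8:0  h9:0 ⇒ 7.
Leveled (Activity 2@1, Activity 1@2, Activity 4@2, Activity 3@5): h1:4  h2:6  h3:6  h4:3  h5:4  h6:4  h7:4  h8:4  h9:0 ⇒ 6.
Reduction 7 − 6 = 1.

1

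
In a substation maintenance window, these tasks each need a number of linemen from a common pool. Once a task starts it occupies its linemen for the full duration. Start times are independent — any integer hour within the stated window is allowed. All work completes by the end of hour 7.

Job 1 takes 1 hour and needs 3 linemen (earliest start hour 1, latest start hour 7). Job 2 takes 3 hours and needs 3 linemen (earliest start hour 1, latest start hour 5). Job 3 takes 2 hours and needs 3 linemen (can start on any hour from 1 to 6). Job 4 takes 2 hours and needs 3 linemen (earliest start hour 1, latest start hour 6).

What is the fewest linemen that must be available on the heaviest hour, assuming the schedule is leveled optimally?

Early-start (Job 1@1, Job 2@1, Job 3@1, Job 4@1) gives peak 12: h1:12  h2:9  h3:3  h4:0  h5:0  h6:0  h7:0.
Shift Job 3→2, Job 4→4.
Schedule Job 1@1, Job 2@1, Job 3@2, Job 4@4: h1:6  h2:6  h3:6  h4:3  h5:3  h6:0  h7:0 — peak 6.

6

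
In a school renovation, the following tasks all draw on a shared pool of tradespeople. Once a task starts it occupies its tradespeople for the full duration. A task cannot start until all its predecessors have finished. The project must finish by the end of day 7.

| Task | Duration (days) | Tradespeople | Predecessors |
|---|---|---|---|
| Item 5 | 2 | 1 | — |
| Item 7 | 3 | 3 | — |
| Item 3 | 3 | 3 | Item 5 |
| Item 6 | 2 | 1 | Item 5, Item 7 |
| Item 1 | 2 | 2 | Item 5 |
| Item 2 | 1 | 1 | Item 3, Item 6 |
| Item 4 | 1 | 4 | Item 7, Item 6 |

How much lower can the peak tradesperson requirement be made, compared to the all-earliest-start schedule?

3

Early-start peak: d1:4  d2:4  d3:8  d4:6  d5:4  d6:5  d7:0 ⇒ 8.
Leveled (Item 5@1, Item 7@1, Item 3@4, Item 6@5, Item 1@3, Item 2@7, Item 4@7): d1:4  d2:4  d3:5  d4:5  d5:4  d6:4  d7:5 ⇒ 5.
Reduction 8 − 5 = 3.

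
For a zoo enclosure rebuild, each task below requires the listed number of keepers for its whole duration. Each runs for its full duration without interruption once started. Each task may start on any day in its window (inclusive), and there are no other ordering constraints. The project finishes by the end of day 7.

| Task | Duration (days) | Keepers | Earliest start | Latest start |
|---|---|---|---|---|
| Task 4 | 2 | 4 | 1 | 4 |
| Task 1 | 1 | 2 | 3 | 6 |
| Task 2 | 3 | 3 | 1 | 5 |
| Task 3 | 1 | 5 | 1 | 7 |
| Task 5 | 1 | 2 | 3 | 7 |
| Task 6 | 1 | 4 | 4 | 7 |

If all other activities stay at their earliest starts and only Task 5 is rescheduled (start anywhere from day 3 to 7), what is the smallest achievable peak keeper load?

12

Task 5@3: d1:12  d2:7  d3:7  d4:4  d5:0  d6:0  d7:0 → peak 12
Task 5@4: d1:12  d2:7  d3:5  d4:6  d5:0  d6:0  d7:0 → peak 12
Task 5@5: d1:12  d2:7  d3:5  d4:4  d5:2  d6:0  d7:0 → peak 12
Task 5@6: d1:12  d2:7  d3:5  d4:4  d5:0  d6:2  d7:0 → peak 12
Task 5@7: d1:12  d2:7  d3:5  d4:4  d5:0  d6:0  d7:2 → peak 12
Best is Task 5@3, peak 12.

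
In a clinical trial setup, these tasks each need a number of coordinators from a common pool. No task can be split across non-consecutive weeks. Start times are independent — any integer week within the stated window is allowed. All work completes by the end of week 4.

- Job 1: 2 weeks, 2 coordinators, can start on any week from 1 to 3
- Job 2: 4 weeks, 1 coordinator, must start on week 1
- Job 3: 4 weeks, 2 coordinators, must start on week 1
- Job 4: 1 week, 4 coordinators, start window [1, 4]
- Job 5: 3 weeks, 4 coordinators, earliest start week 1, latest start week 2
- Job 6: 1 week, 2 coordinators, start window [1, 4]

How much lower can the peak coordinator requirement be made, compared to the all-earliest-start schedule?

6

Early-start peak: w1:15  w2:9  w3:7  w4:3 ⇒ 15.
Leveled (Job 1@1, Job 2@1, Job 3@1, Job 4@1, Job 5@2, Job 6@3): w1:9  w2:9  w3:9  w4:7 ⇒ 9.
Reduction 15 − 9 = 6.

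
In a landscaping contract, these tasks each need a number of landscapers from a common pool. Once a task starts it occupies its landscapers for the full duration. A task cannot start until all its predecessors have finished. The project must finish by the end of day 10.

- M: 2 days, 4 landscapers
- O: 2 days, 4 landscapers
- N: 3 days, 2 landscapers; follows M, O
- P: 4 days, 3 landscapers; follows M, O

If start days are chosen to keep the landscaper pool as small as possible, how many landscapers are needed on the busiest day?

5

Early-start (M@1, O@1, N@3, P@3) gives peak 8: d1:8  d2:8  d3:5  d4:5  d5:5  d6:3  d7:0  d8:0  d9:0  d10:0.
Shift O→3, N→5, P→5.
Schedule M@1, O@3, N@5, P@5: d1:4  d2:4  d3:4  d4:4  d5:5  d6:5  d7:5  d8:3  d9:0  d10:0 — peak 5.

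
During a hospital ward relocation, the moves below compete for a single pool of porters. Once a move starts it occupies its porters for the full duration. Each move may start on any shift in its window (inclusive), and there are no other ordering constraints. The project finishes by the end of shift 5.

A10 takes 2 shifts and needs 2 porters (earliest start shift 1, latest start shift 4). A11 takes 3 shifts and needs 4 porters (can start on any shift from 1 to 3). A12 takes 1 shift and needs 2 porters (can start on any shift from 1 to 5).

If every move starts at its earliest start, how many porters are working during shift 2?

6

At early start, shift 2 has: A10, A11.
Demand: 2 + 4 = 6.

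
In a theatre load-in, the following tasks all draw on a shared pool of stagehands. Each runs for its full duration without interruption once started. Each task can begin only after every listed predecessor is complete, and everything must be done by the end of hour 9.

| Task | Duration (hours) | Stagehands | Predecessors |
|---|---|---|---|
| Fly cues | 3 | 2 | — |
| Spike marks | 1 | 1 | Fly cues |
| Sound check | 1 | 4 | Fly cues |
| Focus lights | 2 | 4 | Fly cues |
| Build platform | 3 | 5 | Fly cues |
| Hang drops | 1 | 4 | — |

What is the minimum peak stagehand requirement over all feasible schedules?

Early-start (Fly cues@1, Spike marks@4, Sound check@4, Focus lights@4, Build platform@4, Hang drops@1) gives peak 14: h1:6  h2:2  h3:2  h4:14  h5:9  h6:5  h7:0  h8:0  h9:0.
Shift Focus lights→5, Build platform→7.
Schedule Fly cues@1, Spike marks@4, Sound check@4, Focus lights@5, Build platform@7, Hang drops@1: h1:6  h2:2  h3:2  h4:5  h5:4  h6:4  h7:5  h8:5  h9:5 — peak 6.

6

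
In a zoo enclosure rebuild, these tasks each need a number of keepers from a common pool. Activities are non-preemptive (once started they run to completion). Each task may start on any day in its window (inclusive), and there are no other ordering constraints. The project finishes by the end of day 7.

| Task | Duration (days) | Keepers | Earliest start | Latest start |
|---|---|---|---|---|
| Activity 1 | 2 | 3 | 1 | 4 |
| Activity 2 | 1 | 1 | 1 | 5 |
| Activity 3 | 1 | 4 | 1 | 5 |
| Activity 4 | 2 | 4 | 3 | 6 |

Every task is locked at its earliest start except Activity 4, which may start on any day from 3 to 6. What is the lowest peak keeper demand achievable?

Activity 4@3: d1:8  d2:3  d3:4  d4:4  d5:0  d6:0  d7:0 → peak 8
Activity 4@4: d1:8  d2:3  d3:0  d4:4  d5:4  d6:0  d7:0 → peak 8
Activity 4@5: d1:8  d2:3  d3:0  d4:0  d5:4  d6:4  d7:0 → peak 8
Activity 4@6: d1:8  d2:3  d3:0  d4:0  d5:0  d6:4  d7:4 → peak 8
Best is Activity 4@3, peak 8.

8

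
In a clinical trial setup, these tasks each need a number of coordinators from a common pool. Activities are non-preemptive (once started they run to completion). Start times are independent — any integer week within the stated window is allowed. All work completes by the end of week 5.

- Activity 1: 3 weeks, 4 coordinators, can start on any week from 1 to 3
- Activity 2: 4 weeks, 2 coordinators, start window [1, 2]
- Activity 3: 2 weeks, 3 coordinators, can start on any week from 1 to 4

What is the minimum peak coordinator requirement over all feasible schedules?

6

Early-start (Activity 1@1, Activity 2@1, Activity 3@1) gives peak 9: w1:9  w2:9  w3:6  w4:2  w5:0.
Shift Activity 3→4.
Schedule Activity 1@1, Activity 2@1, Activity 3@4: w1:6  w2:6  w3:6  w4:5  w5:3 — peak 6.
Total coordinator-weeks = 26 over 5 weeks ⇒ peak ≥ ⌈26/5⌉ = 6, so 6 is optimal.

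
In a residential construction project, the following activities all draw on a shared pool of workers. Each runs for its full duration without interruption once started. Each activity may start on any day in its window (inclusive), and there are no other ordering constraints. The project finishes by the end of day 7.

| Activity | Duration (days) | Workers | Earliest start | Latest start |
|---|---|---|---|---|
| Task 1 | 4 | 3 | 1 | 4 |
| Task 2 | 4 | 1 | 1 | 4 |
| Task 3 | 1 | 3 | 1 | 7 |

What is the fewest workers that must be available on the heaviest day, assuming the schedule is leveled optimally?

4

Early-start (Task 1@1, Task 2@1, Task 3@1) gives peak 7: d1:7  d2:4  d3:4  d4:4  d5:0  d6:0  d7:0.
Shift Task 3→5.
Schedule Task 1@1, Task 2@1, Task 3@5: d1:4  d2:4  d3:4  d4:4  d5:3  d6:0  d7:0 — peak 4.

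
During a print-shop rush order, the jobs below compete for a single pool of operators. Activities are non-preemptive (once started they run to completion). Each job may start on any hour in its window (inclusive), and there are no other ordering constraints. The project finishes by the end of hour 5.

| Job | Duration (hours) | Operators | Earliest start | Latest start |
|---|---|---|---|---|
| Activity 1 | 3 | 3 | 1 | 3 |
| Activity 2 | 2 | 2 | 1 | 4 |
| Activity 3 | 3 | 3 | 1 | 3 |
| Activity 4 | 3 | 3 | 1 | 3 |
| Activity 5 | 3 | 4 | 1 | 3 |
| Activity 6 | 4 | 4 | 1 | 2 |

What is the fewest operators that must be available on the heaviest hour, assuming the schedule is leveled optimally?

Early-start (Activity 1@1, Activity 2@1, Activity 3@1, Activity 4@1, Activity 5@1, Activity 6@1) gives peak 19: h1:19  h2:19  h3:17  h4:4  h5:0.
Shift Activity 5→3.
Schedule Activity 1@1, Activity 2@1, Activity 3@1, Activity 4@1, Activity 5@3, Activity 6@1: h1:15  h2:15  h3:17  h4:8  h5:4 — peak 17.

17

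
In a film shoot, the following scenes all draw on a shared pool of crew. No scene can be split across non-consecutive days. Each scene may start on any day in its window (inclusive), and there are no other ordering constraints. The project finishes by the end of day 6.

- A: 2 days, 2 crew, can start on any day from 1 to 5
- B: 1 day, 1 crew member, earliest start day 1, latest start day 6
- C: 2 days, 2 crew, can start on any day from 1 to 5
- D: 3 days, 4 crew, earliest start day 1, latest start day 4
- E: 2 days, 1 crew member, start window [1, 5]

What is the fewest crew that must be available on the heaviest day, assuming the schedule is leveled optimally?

5

Early-start (A@1, B@1, C@1, D@1, E@1) gives peak 10: d1:10  d2:9  d3:4  d4:0  d5:0  d6:0.
Shift D→3, E→2.
Schedule A@1, B@1, C@1, D@3, E@2: d1:5  d2:5  d3:5  d4:4  d5:4  d6:0 — peak 5.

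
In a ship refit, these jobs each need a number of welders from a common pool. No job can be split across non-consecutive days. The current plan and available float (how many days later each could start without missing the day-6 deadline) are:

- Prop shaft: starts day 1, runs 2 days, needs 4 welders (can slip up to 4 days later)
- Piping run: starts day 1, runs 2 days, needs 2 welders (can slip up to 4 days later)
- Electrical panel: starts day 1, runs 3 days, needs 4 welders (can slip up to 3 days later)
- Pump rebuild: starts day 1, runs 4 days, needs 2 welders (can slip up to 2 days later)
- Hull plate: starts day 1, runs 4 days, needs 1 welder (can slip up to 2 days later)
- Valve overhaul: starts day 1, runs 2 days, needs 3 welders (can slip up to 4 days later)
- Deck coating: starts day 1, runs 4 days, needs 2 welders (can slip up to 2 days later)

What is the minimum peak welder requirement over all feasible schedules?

9

Early-start (Prop shaft@1, Piping run@1, Electrical panel@1, Pump rebuild@1, Hull plate@1, Valve overhaul@1, Deck coating@1) gives peak 18: d1:18  d2:18  d3:9  d4:5  d5:0  d6:0.
Shift Electrical panel→3, Valve overhaul→5, Deck coating→3.
Schedule Prop shaft@1, Piping run@1, Electrical panel@3, Pump rebuild@1, Hull plate@1, Valve overhaul@5, Deck coating@3: d1:9  d2:9  d3:9  d4:9  d5:9  d6:5 — peak 9.
Total welder-days = 50 over 6 days ⇒ peak ≥ ⌈50/6⌉ = 9, so 9 is optimal.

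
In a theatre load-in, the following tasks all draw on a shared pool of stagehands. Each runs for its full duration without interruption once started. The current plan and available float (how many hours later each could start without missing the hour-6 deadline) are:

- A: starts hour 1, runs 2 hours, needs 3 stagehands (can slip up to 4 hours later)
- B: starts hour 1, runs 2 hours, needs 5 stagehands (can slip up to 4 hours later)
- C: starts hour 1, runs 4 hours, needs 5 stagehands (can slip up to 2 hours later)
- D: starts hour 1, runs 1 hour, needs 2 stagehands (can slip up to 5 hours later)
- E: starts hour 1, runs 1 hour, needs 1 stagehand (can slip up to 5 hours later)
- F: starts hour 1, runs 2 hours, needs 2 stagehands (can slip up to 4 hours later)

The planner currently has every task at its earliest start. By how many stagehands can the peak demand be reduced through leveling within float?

10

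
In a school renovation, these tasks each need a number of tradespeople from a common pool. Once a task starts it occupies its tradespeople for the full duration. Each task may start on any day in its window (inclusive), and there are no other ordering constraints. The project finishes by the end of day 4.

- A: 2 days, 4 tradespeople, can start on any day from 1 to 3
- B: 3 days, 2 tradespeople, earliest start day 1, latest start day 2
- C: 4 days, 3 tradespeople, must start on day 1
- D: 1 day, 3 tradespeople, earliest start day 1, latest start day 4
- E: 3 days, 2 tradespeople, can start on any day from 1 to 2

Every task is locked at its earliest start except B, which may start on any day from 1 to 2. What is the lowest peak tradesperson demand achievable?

B@1: d1:14  d2:11  d3:7  d4:3 → peak 14
B@2: d1:12  d2:11  d3:7  d4:5 → peak 12
Best is B@2, peak 12.

12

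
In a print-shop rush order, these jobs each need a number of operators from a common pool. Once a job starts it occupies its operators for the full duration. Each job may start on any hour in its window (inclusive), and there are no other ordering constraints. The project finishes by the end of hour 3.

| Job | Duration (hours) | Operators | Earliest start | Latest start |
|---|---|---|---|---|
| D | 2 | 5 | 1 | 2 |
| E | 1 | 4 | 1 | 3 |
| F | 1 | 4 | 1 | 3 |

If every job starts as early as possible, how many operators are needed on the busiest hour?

Early-start schedule: D@1, E@1, F@1.
Load per hour: hour 1: 13, hour 2: 5, hour 3: 0.
Peak is 13.

13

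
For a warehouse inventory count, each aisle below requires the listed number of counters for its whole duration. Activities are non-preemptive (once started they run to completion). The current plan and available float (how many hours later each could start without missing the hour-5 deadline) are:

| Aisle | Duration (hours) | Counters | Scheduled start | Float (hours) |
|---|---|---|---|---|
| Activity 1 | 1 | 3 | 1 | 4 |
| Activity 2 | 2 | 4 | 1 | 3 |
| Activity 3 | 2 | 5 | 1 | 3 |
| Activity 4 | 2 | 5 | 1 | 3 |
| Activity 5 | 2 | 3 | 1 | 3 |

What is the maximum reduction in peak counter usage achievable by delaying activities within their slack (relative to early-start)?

Early-start peak: h1:20  h2:17  h3:0  h4:0  h5:0 ⇒ 20.
Leveled (Activity 1@1, Activity 2@1, Activity 3@2, Activity 4@4, Activity 5@3): h1:7  h2:9  h3:8  h4:8  h5:5 ⇒ 9.
Reduction 20 − 9 = 11.

11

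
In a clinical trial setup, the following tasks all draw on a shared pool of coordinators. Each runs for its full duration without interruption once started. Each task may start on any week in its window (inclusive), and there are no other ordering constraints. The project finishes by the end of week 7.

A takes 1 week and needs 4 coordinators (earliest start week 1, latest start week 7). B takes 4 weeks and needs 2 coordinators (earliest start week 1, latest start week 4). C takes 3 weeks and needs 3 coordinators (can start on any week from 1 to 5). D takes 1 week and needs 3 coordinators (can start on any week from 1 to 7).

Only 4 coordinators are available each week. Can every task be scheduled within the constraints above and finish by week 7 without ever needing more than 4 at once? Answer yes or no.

The minimum achievable peak is 5; 4 < 5, so no feasible schedule stays within the cap.

no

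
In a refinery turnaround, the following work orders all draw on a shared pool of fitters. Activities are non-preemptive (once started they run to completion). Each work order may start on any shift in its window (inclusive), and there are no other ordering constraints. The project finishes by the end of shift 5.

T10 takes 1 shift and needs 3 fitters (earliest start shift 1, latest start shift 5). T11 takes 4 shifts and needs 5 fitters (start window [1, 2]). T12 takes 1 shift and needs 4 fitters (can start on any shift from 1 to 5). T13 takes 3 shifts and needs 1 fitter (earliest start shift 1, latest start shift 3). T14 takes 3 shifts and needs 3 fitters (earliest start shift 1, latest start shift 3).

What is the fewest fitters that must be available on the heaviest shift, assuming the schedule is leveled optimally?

9

Early-start (T10@1, T11@1, T12@1, T13@1, T14@1) gives peak 16: s1:16  s2:9  s3:9  s4:5  s5:0.
Shift T12→2, T13→3, T14→3.
Schedule T10@1, T11@1, T12@2, T13@3, T14@3: s1:8  s2:9  s3:9  s4:9  s5:4 — peak 9.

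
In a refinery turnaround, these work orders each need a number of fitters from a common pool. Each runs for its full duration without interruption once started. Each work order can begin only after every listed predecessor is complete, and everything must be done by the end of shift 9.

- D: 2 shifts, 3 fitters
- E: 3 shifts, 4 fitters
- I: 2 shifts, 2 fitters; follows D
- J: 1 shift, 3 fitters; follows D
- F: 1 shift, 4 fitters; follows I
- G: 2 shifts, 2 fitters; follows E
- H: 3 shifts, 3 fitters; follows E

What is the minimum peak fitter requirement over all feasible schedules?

Early-start (D@1, E@1, I@3, J@3, F@5, G@4, H@4) gives peak 9: s1:7  s2:7  s3:9  s4:7  s5:9  s6:3  s7:0  s8:0  s9:0.
Shift E→3, J→6, F→9, G→7, H→6.
Schedule D@1, E@3, I@3, J@6, F@9, G@7, H@6: s1:3  s2:3  s3:6  s4:6  s5:4  s6:6  s7:5  s8:5  s9:4 — peak 6.

6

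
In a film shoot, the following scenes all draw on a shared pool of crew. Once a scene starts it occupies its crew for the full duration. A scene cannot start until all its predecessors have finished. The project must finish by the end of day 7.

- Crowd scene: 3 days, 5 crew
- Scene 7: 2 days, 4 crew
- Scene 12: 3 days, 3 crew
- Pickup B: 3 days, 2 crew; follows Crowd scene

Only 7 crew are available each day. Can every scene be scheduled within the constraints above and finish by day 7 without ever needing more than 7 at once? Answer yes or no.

no

The minimum achievable peak is 8; 7 < 8, so no feasible schedule stays within the cap.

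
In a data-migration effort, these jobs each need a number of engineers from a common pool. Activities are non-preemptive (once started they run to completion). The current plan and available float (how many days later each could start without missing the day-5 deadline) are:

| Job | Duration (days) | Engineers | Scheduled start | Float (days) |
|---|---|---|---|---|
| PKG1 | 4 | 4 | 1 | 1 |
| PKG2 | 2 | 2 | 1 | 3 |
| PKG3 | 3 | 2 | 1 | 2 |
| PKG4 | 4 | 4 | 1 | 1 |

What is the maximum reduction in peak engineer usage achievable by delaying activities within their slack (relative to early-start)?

Early-start peak: d1:12  d2:12  d3:10  d4:8  d5:0 ⇒ 12.
Leveled (PKG1@1, PKG2@1, PKG3@3, PKG4@1): d1:10  d2:10  d3:10  d4:10  d5:2 ⇒ 10.
Reduction 12 − 10 = 2.

2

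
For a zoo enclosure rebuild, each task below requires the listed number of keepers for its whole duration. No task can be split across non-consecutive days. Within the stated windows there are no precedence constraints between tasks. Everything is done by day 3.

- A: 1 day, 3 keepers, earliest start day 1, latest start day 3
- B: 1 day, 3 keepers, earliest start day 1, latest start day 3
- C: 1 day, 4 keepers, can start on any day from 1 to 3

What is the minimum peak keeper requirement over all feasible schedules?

Early-start (A@1, B@1, C@1) gives peak 10: d1:10  d2:0  d3:0.
Shift B→2, C→3.
Schedule A@1, B@2, C@3: d1:3  d2:3  d3:4 — peak 4.
Total keeper-days = 10 over 3 days ⇒ peak ≥ ⌈10/3⌉ = 4, so 4 is optimal.

4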